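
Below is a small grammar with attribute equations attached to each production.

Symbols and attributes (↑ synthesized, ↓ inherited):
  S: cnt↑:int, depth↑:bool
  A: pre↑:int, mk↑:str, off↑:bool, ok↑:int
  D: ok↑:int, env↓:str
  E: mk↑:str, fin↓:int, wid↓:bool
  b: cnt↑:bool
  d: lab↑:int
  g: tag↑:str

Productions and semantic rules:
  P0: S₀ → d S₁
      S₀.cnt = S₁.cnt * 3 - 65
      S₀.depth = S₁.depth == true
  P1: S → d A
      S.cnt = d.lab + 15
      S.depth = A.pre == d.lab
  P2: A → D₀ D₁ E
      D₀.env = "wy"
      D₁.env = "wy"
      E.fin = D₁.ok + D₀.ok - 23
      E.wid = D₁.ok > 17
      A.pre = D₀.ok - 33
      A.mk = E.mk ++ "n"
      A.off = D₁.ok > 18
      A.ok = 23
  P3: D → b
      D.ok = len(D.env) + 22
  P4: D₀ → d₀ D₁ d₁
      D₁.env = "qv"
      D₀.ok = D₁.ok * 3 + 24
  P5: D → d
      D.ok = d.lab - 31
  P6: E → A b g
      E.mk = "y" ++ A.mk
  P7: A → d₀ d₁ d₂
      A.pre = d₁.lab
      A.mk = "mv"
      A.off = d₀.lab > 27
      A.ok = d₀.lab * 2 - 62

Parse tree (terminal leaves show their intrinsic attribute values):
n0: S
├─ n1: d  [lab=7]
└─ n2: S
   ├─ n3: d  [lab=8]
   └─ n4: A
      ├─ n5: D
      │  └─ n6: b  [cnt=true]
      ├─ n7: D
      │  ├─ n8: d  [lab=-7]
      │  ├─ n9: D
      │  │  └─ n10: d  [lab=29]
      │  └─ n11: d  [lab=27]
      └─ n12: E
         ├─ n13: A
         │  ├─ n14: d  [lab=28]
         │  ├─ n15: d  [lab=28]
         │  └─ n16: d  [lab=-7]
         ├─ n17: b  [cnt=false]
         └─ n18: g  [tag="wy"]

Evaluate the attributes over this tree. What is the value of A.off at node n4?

1. n1.lab = 7  [terminal]
2. n3.lab = 8  [terminal]
3. n5.env = "wy"  ["wy"]
4. n6.cnt = true  [terminal]
5. n5.ok = 24  [len(D.env) + 22]
6. n7.env = "wy"  ["wy"]
7. n8.lab = -7  [terminal]
8. n9.env = "qv"  ["qv"]
9. n10.lab = 29  [terminal]
10. n9.ok = -2  [d.lab - 31]
11. n11.lab = 27  [terminal]
12. n7.ok = 18  [D₁.ok * 3 + 24]
13. n12.fin = 19  [D₁.ok + D₀.ok - 23]
14. n12.wid = true  [D₁.ok > 17]
15. n14.lab = 28  [terminal]
16. n15.lab = 28  [terminal]
17. n16.lab = -7  [terminal]
18. n13.pre = 28  [d₁.lab]
19. n13.mk = "mv"  ["mv"]
20. n13.off = true  [d₀.lab > 27]
21. n13.ok = -6  [d₀.lab * 2 - 62]
22. n17.cnt = false  [terminal]
23. n18.tag = "wy"  [terminal]
24. n12.mk = "ymv"  ["y" ++ A.mk]
25. n4.pre = -9  [D₀.ok - 33]
26. n4.mk = "ymvn"  [E.mk ++ "n"]
27. n4.off = false  [D₁.ok > 18]
28. n4.ok = 23  [23]
29. n2.cnt = 23  [d.lab + 15]
30. n2.depth = false  [A.pre == d.lab]
31. n0.cnt = 4  [S₁.cnt * 3 - 65]
32. n0.depth = false  [S₁.depth == true]

false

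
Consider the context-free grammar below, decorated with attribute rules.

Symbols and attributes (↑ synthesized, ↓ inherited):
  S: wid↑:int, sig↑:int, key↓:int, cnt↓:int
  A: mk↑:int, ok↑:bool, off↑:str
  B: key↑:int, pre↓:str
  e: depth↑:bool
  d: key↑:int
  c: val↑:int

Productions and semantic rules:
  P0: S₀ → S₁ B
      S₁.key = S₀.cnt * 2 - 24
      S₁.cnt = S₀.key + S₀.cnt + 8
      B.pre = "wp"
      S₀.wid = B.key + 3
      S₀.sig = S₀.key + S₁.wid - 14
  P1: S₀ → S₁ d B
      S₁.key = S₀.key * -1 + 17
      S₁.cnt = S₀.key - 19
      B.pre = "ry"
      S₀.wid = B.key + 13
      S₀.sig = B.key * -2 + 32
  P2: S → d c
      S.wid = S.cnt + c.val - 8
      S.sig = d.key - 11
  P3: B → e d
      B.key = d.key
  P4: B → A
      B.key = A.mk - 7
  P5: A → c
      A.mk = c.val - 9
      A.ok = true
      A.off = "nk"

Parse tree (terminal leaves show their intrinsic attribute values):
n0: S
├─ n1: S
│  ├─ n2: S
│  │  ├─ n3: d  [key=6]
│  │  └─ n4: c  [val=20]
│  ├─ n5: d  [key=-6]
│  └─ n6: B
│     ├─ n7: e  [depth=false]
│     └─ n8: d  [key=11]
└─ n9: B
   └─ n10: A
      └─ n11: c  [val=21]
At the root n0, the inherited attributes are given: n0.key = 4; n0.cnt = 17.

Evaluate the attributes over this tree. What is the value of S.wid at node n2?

1. n0.key = 4  [given at root]
2. n0.cnt = 17  [given at root]
3. n1.key = 10  [S₀.cnt * 2 - 24]
4. n1.cnt = 29  [S₀.key + S₀.cnt + 8]
5. n2.key = 7  [S₀.key * -1 + 17]
6. n2.cnt = -9  [S₀.key - 19]
7. n3.key = 6  [terminal]
8. n4.val = 20  [terminal]
9. n2.wid = 3  [S.cnt + c.val - 8]
10. n2.sig = -5  [d.key - 11]
11. n5.key = -6  [terminal]
12. n6.pre = "ry"  ["ry"]
13. n7.depth = false  [terminal]
14. n8.key = 11  [terminal]
15. n6.key = 11  [d.key]
16. n1.wid = 24  [B.key + 13]
17. n1.sig = 10  [B.key * -2 + 32]
18. n9.pre = "wp"  ["wp"]
19. n11.val = 21  [terminal]
20. n10.mk = 12  [c.val - 9]
21. n10.ok = true  [true]
22. n10.off = "nk"  ["nk"]
23. n9.key = 5  [A.mk - 7]
24. n0.wid = 8  [B.key + 3]
25. n0.sig = 14  [S₀.key + S₁.wid - 14]

3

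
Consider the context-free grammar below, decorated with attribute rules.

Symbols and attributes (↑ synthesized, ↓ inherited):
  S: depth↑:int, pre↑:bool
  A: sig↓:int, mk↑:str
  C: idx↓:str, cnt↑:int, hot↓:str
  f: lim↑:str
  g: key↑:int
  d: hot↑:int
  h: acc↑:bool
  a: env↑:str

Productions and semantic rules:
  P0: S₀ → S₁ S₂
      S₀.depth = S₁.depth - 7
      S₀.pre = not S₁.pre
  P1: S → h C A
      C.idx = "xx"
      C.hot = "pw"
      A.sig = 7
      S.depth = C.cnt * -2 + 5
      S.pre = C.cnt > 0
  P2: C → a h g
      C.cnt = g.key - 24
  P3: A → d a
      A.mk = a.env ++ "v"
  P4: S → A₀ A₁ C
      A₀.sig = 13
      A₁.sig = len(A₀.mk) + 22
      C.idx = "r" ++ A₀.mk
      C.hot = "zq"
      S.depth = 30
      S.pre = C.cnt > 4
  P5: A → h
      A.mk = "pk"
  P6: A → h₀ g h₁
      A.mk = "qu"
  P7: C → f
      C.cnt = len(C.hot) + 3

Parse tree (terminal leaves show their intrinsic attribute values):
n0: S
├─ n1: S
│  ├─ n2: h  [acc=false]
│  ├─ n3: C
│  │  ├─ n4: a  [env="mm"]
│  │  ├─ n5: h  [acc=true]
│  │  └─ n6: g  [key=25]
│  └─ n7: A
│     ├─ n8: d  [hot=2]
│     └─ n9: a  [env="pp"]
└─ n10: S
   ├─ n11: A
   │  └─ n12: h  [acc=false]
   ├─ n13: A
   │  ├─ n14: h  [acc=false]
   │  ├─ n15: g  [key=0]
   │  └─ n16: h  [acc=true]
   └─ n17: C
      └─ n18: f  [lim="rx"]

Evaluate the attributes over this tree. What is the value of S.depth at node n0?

-4

1. n2.acc = false  [terminal]
2. n3.idx = "xx"  ["xx"]
3. n3.hot = "pw"  ["pw"]
4. n4.env = "mm"  [terminal]
5. n5.acc = true  [terminal]
6. n6.key = 25  [terminal]
7. n3.cnt = 1  [g.key - 24]
8. n7.sig = 7  [7]
9. n8.hot = 2  [terminal]
10. n9.env = "pp"  [terminal]
11. n7.mk = "ppv"  [a.env ++ "v"]
12. n1.depth = 3  [C.cnt * -2 + 5]
13. n1.pre = true  [C.cnt > 0]
14. n11.sig = 13  [13]
15. n12.acc = false  [terminal]
16. n11.mk = "pk"  ["pk"]
17. n13.sig = 24  [len(A₀.mk) + 22]
18. n14.acc = false  [terminal]
19. n15.key = 0  [terminal]
20. n16.acc = true  [terminal]
21. n13.mk = "qu"  ["qu"]
22. n17.idx = "rpk"  ["r" ++ A₀.mk]
23. n17.hot = "zq"  ["zq"]
24. n18.lim = "rx"  [terminal]
25. n17.cnt = 5  [len(C.hot) + 3]
26. n10.depth = 30  [30]
27. n10.pre = true  [C.cnt > 4]
28. n0.depth = -4  [S₁.depth - 7]
29. n0.pre = false  [not S₁.pre]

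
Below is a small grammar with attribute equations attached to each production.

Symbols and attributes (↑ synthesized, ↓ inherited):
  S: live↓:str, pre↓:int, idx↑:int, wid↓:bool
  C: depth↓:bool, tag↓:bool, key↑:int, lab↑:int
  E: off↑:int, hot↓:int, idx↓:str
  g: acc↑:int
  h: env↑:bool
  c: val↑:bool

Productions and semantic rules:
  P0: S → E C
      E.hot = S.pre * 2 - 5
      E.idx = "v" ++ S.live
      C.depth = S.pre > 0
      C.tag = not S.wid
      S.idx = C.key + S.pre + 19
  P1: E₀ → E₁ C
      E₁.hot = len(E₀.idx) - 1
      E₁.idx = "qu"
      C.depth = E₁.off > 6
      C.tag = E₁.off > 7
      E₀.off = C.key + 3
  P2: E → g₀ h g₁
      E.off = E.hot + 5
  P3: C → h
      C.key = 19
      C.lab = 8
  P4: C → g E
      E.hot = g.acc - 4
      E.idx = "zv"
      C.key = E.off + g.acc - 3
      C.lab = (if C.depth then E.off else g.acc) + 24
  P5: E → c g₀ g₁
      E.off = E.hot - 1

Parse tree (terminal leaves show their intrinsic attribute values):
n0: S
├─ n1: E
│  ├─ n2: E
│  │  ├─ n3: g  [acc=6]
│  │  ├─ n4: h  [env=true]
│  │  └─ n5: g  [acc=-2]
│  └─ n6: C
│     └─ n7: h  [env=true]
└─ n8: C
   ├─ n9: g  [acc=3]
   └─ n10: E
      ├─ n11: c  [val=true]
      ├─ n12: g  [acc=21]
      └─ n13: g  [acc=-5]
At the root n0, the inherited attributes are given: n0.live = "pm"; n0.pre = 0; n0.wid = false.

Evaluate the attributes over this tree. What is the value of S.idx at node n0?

1. n0.live = "pm"  [given at root]
2. n0.pre = 0  [given at root]
3. n0.wid = false  [given at root]
4. n1.hot = -5  [S.pre * 2 - 5]
5. n1.idx = "vpm"  ["v" ++ S.live]
6. n2.hot = 2  [len(E₀.idx) - 1]
7. n2.idx = "qu"  ["qu"]
8. n3.acc = 6  [terminal]
9. n4.env = true  [terminal]
10. n5.acc = -2  [terminal]
11. n2.off = 7  [E.hot + 5]
12. n6.depth = true  [E₁.off > 6]
13. n6.tag = false  [E₁.off > 7]
14. n7.env = true  [terminal]
15. n6.key = 19  [19]
16. n6.lab = 8  [8]
17. n1.off = 22  [C.key + 3]
18. n8.depth = false  [S.pre > 0]
19. n8.tag = true  [not S.wid]
20. n9.acc = 3  [terminal]
21. n10.hot = -1  [g.acc - 4]
22. n10.idx = "zv"  ["zv"]
23. n11.val = true  [terminal]
24. n12.acc = 21  [terminal]
25. n13.acc = -5  [terminal]
26. n10.off = -2  [E.hot - 1]
27. n8.key = -2  [E.off + g.acc - 3]
28. n8.lab = 27  [(if C.depth then E.off else g.acc) + 24]
29. n0.idx = 17  [C.key + S.pre + 19]

17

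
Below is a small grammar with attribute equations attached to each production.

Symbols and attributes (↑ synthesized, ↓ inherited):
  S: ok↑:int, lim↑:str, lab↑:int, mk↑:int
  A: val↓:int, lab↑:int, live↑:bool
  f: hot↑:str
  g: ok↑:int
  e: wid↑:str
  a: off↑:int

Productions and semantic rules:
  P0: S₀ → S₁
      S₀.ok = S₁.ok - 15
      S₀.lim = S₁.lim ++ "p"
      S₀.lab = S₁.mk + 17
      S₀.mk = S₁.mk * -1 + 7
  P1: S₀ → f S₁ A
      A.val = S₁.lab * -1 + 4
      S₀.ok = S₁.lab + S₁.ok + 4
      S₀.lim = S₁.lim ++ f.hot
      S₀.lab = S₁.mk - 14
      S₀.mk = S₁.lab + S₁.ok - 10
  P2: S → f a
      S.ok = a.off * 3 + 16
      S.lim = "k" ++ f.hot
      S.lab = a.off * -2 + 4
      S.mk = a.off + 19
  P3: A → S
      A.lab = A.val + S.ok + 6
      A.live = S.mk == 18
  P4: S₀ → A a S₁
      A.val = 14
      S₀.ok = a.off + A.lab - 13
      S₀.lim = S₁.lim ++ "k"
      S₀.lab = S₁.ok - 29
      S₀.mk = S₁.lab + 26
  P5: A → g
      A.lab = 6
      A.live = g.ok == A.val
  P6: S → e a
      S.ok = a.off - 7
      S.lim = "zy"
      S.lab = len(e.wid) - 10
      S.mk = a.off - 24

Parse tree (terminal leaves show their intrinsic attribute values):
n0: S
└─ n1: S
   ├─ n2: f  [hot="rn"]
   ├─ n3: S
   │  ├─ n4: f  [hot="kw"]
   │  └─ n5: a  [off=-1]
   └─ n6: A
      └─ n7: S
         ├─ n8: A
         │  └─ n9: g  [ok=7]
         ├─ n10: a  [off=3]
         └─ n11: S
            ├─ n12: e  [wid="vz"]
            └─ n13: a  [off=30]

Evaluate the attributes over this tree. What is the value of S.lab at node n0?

1. n2.hot = "rn"  [terminal]
2. n4.hot = "kw"  [terminal]
3. n5.off = -1  [terminal]
4. n3.ok = 13  [a.off * 3 + 16]
5. n3.lim = "kkw"  ["k" ++ f.hot]
6. n3.lab = 6  [a.off * -2 + 4]
7. n3.mk = 18  [a.off + 19]
8. n6.val = -2  [S₁.lab * -1 + 4]
9. n8.val = 14  [14]
10. n9.ok = 7  [terminal]
11. n8.lab = 6  [6]
12. n8.live = false  [g.ok == A.val]
13. n10.off = 3  [terminal]
14. n12.wid = "vz"  [terminal]
15. n13.off = 30  [terminal]
16. n11.ok = 23  [a.off - 7]
17. n11.lim = "zy"  ["zy"]
18. n11.lab = -8  [len(e.wid) - 10]
19. n11.mk = 6  [a.off - 24]
20. n7.ok = -4  [a.off + A.lab - 13]
21. n7.lim = "zyk"  [S₁.lim ++ "k"]
22. n7.lab = -6  [S₁.ok - 29]
23. n7.mk = 18  [S₁.lab + 26]
24. n6.lab = 0  [A.val + S.ok + 6]
25. n6.live = true  [S.mk == 18]
26. n1.ok = 23  [S₁.lab + S₁.ok + 4]
27. n1.lim = "kkwrn"  [S₁.lim ++ f.hot]
28. n1.lab = 4  [S₁.mk - 14]
29. n1.mk = 9  [S₁.lab + S₁.ok - 10]
30. n0.ok = 8  [S₁.ok - 15]
31. n0.lim = "kkwrnp"  [S₁.lim ++ "p"]
32. n0.lab = 26  [S₁.mk + 17]
33. n0.mk = -2  [S₁.mk * -1 + 7]

26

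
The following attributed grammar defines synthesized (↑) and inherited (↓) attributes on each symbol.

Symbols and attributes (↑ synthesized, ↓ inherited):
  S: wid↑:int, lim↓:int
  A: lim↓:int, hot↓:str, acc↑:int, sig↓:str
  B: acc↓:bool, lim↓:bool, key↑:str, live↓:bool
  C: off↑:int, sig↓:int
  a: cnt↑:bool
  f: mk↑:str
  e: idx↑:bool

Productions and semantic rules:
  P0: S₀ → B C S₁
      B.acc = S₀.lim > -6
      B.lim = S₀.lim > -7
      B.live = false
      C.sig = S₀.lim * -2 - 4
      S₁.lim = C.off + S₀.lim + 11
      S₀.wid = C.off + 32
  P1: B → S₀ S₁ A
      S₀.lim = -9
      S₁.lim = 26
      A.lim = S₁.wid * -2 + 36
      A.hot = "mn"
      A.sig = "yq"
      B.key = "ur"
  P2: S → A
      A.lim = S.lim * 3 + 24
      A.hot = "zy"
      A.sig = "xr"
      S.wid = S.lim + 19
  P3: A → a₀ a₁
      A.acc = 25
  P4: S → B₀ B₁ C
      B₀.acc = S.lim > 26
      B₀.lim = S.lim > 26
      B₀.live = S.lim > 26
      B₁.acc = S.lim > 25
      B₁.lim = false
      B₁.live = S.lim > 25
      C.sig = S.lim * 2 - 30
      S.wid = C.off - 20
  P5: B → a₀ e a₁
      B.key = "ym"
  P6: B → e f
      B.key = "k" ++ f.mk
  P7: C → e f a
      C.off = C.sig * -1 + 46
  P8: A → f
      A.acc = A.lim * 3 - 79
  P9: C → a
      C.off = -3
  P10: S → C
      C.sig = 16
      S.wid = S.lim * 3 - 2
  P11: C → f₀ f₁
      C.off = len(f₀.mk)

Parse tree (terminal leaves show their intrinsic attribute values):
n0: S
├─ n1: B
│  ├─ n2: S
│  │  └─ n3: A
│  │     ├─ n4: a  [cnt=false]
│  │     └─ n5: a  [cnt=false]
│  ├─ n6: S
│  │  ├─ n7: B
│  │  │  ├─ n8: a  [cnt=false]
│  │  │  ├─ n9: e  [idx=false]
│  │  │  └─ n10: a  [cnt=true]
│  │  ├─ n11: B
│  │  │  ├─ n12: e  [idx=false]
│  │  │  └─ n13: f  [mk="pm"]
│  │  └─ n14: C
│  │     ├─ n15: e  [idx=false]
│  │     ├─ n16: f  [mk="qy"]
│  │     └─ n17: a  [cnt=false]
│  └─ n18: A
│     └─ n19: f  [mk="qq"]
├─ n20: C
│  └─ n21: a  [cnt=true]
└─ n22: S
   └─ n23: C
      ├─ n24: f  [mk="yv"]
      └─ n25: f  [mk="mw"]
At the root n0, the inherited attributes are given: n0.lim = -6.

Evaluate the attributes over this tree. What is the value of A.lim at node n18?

1. n0.lim = -6  [given at root]
2. n1.acc = false  [S₀.lim > -6]
3. n1.lim = true  [S₀.lim > -7]
4. n1.live = false  [false]
5. n2.lim = -9  [-9]
6. n3.lim = -3  [S.lim * 3 + 24]
7. n3.hot = "zy"  ["zy"]
8. n3.sig = "xr"  ["xr"]
9. n4.cnt = false  [terminal]
10. n5.cnt = false  [terminal]
11. n3.acc = 25  [25]
12. n2.wid = 10  [S.lim + 19]
13. n6.lim = 26  [26]
14. n7.acc = false  [S.lim > 26]
15. n7.lim = false  [S.lim > 26]
16. n7.live = false  [S.lim > 26]
17. n8.cnt = false  [terminal]
18. n9.idx = false  [terminal]
19. n10.cnt = true  [terminal]
20. n7.key = "ym"  ["ym"]
21. n11.acc = true  [S.lim > 25]
22. n11.lim = false  [false]
23. n11.live = true  [S.lim > 25]
24. n12.idx = false  [terminal]
25. n13.mk = "pm"  [terminal]
26. n11.key = "kpm"  ["k" ++ f.mk]
27. n14.sig = 22  [S.lim * 2 - 30]
28. n15.idx = false  [terminal]
29. n16.mk = "qy"  [terminal]
30. n17.cnt = false  [terminal]
31. n14.off = 24  [C.sig * -1 + 46]
32. n6.wid = 4  [C.off - 20]
33. n18.lim = 28  [S₁.wid * -2 + 36]
34. n18.hot = "mn"  ["mn"]
35. n18.sig = "yq"  ["yq"]
36. n19.mk = "qq"  [terminal]
37. n18.acc = 5  [A.lim * 3 - 79]
38. n1.key = "ur"  ["ur"]
39. n20.sig = 8  [S₀.lim * -2 - 4]
40. n21.cnt = true  [terminal]
41. n20.off = -3  [-3]
42. n22.lim = 2  [C.off + S₀.lim + 11]
43. n23.sig = 16  [16]
44. n24.mk = "yv"  [terminal]
45. n25.mk = "mw"  [terminal]
46. n23.off = 2  [len(f₀.mk)]
47. n22.wid = 4  [S.lim * 3 - 2]
48. n0.wid = 29  [C.off + 32]

28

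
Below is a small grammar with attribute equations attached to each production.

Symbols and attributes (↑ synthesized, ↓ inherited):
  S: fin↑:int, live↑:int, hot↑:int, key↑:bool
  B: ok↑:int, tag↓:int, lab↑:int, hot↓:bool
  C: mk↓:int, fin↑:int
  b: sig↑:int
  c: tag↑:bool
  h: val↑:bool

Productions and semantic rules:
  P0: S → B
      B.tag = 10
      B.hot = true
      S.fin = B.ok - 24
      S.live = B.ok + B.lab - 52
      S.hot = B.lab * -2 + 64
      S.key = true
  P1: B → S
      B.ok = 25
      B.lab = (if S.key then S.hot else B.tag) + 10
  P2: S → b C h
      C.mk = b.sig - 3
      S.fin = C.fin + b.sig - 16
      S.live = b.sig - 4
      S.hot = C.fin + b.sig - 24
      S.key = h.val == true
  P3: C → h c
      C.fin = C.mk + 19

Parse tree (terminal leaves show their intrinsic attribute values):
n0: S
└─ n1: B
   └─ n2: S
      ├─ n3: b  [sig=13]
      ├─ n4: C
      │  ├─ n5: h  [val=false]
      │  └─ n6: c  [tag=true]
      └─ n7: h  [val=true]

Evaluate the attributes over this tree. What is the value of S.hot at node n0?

8

1. n1.tag = 10  [10]
2. n1.hot = true  [true]
3. n3.sig = 13  [terminal]
4. n4.mk = 10  [b.sig - 3]
5. n5.val = false  [terminal]
6. n6.tag = true  [terminal]
7. n4.fin = 29  [C.mk + 19]
8. n7.val = true  [terminal]
9. n2.fin = 26  [C.fin + b.sig - 16]
10. n2.live = 9  [b.sig - 4]
11. n2.hot = 18  [C.fin + b.sig - 24]
12. n2.key = true  [h.val == true]
13. n1.ok = 25  [25]
14. n1.lab = 28  [(if S.key then S.hot else B.tag) + 10]
15. n0.fin = 1  [B.ok - 24]
16. n0.live = 1  [B.ok + B.lab - 52]
17. n0.hot = 8  [B.lab * -2 + 64]
18. n0.key = true  [true]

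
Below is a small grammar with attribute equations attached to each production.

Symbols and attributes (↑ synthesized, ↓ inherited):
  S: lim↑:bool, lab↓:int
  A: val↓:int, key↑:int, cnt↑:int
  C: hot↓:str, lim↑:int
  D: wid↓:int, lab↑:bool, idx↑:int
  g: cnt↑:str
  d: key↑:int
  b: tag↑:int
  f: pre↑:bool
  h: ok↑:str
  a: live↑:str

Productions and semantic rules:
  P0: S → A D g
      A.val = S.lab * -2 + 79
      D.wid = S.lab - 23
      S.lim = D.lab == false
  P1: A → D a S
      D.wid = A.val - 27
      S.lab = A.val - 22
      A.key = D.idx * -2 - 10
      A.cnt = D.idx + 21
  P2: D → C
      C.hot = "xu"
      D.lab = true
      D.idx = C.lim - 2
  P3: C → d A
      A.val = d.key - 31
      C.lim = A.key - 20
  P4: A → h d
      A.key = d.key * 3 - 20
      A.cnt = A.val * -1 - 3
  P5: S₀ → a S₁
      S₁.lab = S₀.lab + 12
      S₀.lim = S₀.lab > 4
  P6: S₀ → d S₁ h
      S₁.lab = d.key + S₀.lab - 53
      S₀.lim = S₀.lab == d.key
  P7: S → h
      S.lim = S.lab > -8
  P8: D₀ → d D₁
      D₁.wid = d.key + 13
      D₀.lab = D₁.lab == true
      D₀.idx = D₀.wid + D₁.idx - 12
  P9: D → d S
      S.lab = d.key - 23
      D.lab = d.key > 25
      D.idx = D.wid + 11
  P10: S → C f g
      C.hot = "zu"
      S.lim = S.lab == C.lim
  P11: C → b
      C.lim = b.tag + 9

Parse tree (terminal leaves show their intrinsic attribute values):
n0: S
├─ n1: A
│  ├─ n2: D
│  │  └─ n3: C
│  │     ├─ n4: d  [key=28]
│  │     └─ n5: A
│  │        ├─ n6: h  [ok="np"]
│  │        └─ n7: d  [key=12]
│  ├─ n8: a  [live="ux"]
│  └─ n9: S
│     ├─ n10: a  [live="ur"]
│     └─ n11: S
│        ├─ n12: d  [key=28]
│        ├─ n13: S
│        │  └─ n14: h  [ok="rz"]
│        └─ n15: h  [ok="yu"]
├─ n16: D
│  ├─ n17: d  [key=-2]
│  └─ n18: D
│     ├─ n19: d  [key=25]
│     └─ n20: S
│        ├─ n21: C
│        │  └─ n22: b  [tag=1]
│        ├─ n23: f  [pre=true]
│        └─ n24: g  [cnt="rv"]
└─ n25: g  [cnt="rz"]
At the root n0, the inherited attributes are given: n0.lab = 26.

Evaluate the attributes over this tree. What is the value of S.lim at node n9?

true

1. n0.lab = 26  [given at root]
2. n1.val = 27  [S.lab * -2 + 79]
3. n2.wid = 0  [A.val - 27]
4. n3.hot = "xu"  ["xu"]
5. n4.key = 28  [terminal]
6. n5.val = -3  [d.key - 31]
7. n6.ok = "np"  [terminal]
8. n7.key = 12  [terminal]
9. n5.key = 16  [d.key * 3 - 20]
10. n5.cnt = 0  [A.val * -1 - 3]
11. n3.lim = -4  [A.key - 20]
12. n2.lab = true  [true]
13. n2.idx = -6  [C.lim - 2]
14. n8.live = "ux"  [terminal]
15. n9.lab = 5  [A.val - 22]
16. n10.live = "ur"  [terminal]
17. n11.lab = 17  [S₀.lab + 12]
18. n12.key = 28  [terminal]
19. n13.lab = -8  [d.key + S₀.lab - 53]
20. n14.ok = "rz"  [terminal]
21. n13.lim = false  [S.lab > -8]
22. n15.ok = "yu"  [terminal]
23. n11.lim = false  [S₀.lab == d.key]
24. n9.lim = true  [S₀.lab > 4]
25. n1.key = 2  [D.idx * -2 - 10]
26. n1.cnt = 15  [D.idx + 21]
27. n16.wid = 3  [S.lab - 23]
28. n17.key = -2  [terminal]
29. n18.wid = 11  [d.key + 13]
30. n19.key = 25  [terminal]
31. n20.lab = 2  [d.key - 23]
32. n21.hot = "zu"  ["zu"]
33. n22.tag = 1  [terminal]
34. n21.lim = 10  [b.tag + 9]
35. n23.pre = true  [terminal]
36. n24.cnt = "rv"  [terminal]
37. n20.lim = false  [S.lab == C.lim]
38. n18.lab = false  [d.key > 25]
39. n18.idx = 22  [D.wid + 11]
40. n16.lab = false  [D₁.lab == true]
41. n16.idx = 13  [D₀.wid + D₁.idx - 12]
42. n25.cnt = "rz"  [terminal]
43. n0.lim = true  [D.lab == false]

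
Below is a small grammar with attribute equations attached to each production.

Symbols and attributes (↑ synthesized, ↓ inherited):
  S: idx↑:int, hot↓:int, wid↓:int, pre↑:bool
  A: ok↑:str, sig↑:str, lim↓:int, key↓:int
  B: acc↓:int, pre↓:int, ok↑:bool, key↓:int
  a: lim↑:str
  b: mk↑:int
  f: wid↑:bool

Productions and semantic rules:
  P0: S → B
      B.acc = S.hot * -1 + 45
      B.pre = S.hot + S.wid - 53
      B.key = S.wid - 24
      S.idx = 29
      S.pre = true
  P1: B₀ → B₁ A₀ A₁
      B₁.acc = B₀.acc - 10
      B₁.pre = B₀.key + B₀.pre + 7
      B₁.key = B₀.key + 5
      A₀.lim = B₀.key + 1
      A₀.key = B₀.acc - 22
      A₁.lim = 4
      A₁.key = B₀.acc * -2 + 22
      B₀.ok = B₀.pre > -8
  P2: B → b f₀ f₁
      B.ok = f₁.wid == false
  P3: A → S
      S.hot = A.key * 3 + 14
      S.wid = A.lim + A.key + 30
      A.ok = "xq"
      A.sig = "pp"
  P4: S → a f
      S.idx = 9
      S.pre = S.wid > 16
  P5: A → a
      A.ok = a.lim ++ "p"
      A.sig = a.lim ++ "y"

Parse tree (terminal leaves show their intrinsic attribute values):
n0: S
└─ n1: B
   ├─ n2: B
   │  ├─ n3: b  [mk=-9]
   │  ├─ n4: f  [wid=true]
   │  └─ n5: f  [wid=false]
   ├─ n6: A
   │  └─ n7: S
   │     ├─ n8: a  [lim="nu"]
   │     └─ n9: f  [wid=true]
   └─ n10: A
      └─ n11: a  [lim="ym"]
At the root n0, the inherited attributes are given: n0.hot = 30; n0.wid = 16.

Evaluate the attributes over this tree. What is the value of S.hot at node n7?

1. n0.hot = 30  [given at root]
2. n0.wid = 16  [given at root]
3. n1.acc = 15  [S.hot * -1 + 45]
4. n1.pre = -7  [S.hot + S.wid - 53]
5. n1.key = -8  [S.wid - 24]
6. n2.acc = 5  [B₀.acc - 10]
7. n2.pre = -8  [B₀.key + B₀.pre + 7]
8. n2.key = -3  [B₀.key + 5]
9. n3.mk = -9  [terminal]
10. n4.wid = true  [terminal]
11. n5.wid = false  [terminal]
12. n2.ok = true  [f₁.wid == false]
13. n6.lim = -7  [B₀.key + 1]
14. n6.key = -7  [B₀.acc - 22]
15. n7.hot = -7  [A.key * 3 + 14]
16. n7.wid = 16  [A.lim + A.key + 30]
17. n8.lim = "nu"  [terminal]
18. n9.wid = true  [terminal]
19. n7.idx = 9  [9]
20. n7.pre = false  [S.wid > 16]
21. n6.ok = "xq"  ["xq"]
22. n6.sig = "pp"  ["pp"]
23. n10.lim = 4  [4]
24. n10.key = -8  [B₀.acc * -2 + 22]
25. n11.lim = "ym"  [terminal]
26. n10.ok = "ymp"  [a.lim ++ "p"]
27. n10.sig = "ymy"  [a.lim ++ "y"]
28. n1.ok = true  [B₀.pre > -8]
29. n0.idx = 29  [29]
30. n0.pre = true  [true]

-7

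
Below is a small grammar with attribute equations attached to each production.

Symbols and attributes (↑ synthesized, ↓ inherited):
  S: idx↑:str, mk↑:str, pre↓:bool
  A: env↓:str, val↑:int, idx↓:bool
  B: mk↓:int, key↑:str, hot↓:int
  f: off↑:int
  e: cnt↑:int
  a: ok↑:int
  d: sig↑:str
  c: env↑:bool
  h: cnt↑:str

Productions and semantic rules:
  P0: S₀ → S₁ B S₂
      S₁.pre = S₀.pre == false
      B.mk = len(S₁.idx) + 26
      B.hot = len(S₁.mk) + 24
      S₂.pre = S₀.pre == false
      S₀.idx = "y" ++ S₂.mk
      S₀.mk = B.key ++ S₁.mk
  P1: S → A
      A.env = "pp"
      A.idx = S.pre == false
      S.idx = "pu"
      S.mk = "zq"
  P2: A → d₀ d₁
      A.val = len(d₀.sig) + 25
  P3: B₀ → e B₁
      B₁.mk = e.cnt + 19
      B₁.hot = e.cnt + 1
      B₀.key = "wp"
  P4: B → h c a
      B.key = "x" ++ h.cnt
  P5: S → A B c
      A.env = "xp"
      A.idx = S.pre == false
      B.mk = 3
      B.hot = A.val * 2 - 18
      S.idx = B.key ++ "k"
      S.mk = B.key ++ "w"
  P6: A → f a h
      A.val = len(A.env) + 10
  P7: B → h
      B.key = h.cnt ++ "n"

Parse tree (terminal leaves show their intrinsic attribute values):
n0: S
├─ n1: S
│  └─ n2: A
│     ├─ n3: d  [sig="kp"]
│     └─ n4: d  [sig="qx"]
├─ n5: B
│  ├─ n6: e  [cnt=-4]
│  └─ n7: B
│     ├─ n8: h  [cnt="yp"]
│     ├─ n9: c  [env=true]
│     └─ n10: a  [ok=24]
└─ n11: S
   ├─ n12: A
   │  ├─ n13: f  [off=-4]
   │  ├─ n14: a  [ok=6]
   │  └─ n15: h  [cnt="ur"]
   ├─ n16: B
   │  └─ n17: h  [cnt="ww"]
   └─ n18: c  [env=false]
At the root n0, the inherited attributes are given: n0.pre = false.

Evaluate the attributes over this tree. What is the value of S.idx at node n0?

"ywwnw"

1. n0.pre = false  [given at root]
2. n1.pre = true  [S₀.pre == false]
3. n2.env = "pp"  ["pp"]
4. n2.idx = false  [S.pre == false]
5. n3.sig = "kp"  [terminal]
6. n4.sig = "qx"  [terminal]
7. n2.val = 27  [len(d₀.sig) + 25]
8. n1.idx = "pu"  ["pu"]
9. n1.mk = "zq"  ["zq"]
10. n5.mk = 28  [len(S₁.idx) + 26]
11. n5.hot = 26  [len(S₁.mk) + 24]
12. n6.cnt = -4  [terminal]
13. n7.mk = 15  [e.cnt + 19]
14. n7.hot = -3  [e.cnt + 1]
15. n8.cnt = "yp"  [terminal]
16. n9.env = true  [terminal]
17. n10.ok = 24  [terminal]
18. n7.key = "xyp"  ["x" ++ h.cnt]
19. n5.key = "wp"  ["wp"]
20. n11.pre = true  [S₀.pre == false]
21. n12.env = "xp"  ["xp"]
22. n12.idx = false  [S.pre == false]
23. n13.off = -4  [terminal]
24. n14.ok = 6  [terminal]
25. n15.cnt = "ur"  [terminal]
26. n12.val = 12  [len(A.env) + 10]
27. n16.mk = 3  [3]
28. n16.hot = 6  [A.val * 2 - 18]
29. n17.cnt = "ww"  [terminal]
30. n16.key = "wwn"  [h.cnt ++ "n"]
31. n18.env = false  [terminal]
32. n11.idx = "wwnk"  [B.key ++ "k"]
33. n11.mk = "wwnw"  [B.key ++ "w"]
34. n0.idx = "ywwnw"  ["y" ++ S₂.mk]
35. n0.mk = "wpzq"  [B.key ++ S₁.mk]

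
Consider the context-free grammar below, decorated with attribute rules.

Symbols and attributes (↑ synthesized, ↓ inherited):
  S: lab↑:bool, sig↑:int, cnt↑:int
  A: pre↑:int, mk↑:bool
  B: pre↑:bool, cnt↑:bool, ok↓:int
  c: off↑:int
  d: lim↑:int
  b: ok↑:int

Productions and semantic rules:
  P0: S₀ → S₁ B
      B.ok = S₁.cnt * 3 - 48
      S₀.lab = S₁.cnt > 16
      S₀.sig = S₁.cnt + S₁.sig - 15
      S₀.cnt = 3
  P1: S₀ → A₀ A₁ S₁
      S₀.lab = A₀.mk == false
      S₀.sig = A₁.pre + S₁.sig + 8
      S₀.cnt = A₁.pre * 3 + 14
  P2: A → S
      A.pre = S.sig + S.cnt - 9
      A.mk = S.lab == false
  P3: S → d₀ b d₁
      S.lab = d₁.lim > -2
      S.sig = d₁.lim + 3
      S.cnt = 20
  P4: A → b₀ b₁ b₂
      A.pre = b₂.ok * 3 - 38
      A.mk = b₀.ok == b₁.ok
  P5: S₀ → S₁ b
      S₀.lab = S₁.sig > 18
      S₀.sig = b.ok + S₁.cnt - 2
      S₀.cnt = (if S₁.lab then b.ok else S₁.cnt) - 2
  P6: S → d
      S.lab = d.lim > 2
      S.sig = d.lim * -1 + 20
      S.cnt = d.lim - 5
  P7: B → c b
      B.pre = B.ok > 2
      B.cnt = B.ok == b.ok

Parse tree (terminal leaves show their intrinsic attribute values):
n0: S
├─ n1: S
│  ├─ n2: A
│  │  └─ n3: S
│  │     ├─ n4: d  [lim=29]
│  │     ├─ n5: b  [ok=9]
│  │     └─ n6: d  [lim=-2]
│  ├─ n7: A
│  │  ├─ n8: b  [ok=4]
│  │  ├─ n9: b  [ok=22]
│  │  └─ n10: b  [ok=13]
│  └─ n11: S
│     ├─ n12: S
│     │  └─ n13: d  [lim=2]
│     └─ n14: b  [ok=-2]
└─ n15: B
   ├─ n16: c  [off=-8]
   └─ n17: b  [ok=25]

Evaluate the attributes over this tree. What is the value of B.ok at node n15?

1. n4.lim = 29  [terminal]
2. n5.ok = 9  [terminal]
3. n6.lim = -2  [terminal]
4. n3.lab = false  [d₁.lim > -2]
5. n3.sig = 1  [d₁.lim + 3]
6. n3.cnt = 20  [20]
7. n2.pre = 12  [S.sig + S.cnt - 9]
8. n2.mk = true  [S.lab == false]
9. n8.ok = 4  [terminal]
10. n9.ok = 22  [terminal]
11. n10.ok = 13  [terminal]
12. n7.pre = 1  [b₂.ok * 3 - 38]
13. n7.mk = false  [b₀.ok == b₁.ok]
14. n13.lim = 2  [terminal]
15. n12.lab = false  [d.lim > 2]
16. n12.sig = 18  [d.lim * -1 + 20]
17. n12.cnt = -3  [d.lim - 5]
18. n14.ok = -2  [terminal]
19. n11.lab = false  [S₁.sig > 18]
20. n11.sig = -7  [b.ok + S₁.cnt - 2]
21. n11.cnt = -5  [(if S₁.lab then b.ok else S₁.cnt) - 2]
22. n1.lab = false  [A₀.mk == false]
23. n1.sig = 2  [A₁.pre + S₁.sig + 8]
24. n1.cnt = 17  [A₁.pre * 3 + 14]
25. n15.ok = 3  [S₁.cnt * 3 - 48]
26. n16.off = -8  [terminal]
27. n17.ok = 25  [terminal]
28. n15.pre = true  [B.ok > 2]
29. n15.cnt = false  [B.ok == b.ok]
30. n0.lab = true  [S₁.cnt > 16]
31. n0.sig = 4  [S₁.cnt + S₁.sig - 15]
32. n0.cnt = 3  [3]

3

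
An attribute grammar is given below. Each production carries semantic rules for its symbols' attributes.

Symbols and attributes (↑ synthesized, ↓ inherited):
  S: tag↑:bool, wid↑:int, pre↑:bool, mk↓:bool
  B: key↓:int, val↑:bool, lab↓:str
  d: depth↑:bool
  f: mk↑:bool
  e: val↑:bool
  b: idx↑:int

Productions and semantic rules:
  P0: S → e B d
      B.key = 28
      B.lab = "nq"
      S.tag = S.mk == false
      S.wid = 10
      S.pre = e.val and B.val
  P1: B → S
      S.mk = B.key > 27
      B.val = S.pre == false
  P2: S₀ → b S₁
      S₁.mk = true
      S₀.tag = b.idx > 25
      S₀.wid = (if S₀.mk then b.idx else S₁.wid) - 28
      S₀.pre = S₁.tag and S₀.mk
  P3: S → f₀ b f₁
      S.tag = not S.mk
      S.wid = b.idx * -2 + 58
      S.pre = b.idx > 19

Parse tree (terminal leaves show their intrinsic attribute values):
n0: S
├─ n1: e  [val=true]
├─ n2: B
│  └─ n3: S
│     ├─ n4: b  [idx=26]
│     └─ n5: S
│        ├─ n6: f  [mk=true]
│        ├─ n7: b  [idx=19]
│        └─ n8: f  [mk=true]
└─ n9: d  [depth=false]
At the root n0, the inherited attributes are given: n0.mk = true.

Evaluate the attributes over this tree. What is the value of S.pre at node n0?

true

1. n0.mk = true  [given at root]
2. n1.val = true  [terminal]
3. n2.key = 28  [28]
4. n2.lab = "nq"  ["nq"]
5. n3.mk = true  [B.key > 27]
6. n4.idx = 26  [terminal]
7. n5.mk = true  [true]
8. n6.mk = true  [terminal]
9. n7.idx = 19  [terminal]
10. n8.mk = true  [terminal]
11. n5.tag = false  [not S.mk]
12. n5.wid = 20  [b.idx * -2 + 58]
13. n5.pre = false  [b.idx > 19]
14. n3.tag = true  [b.idx > 25]
15. n3.wid = -2  [(if S₀.mk then b.idx else S₁.wid) - 28]
16. n3.pre = false  [S₁.tag and S₀.mk]
17. n2.val = true  [S.pre == false]
18. n9.depth = false  [terminal]
19. n0.tag = false  [S.mk == false]
20. n0.wid = 10  [10]
21. n0.pre = true  [e.val and B.val]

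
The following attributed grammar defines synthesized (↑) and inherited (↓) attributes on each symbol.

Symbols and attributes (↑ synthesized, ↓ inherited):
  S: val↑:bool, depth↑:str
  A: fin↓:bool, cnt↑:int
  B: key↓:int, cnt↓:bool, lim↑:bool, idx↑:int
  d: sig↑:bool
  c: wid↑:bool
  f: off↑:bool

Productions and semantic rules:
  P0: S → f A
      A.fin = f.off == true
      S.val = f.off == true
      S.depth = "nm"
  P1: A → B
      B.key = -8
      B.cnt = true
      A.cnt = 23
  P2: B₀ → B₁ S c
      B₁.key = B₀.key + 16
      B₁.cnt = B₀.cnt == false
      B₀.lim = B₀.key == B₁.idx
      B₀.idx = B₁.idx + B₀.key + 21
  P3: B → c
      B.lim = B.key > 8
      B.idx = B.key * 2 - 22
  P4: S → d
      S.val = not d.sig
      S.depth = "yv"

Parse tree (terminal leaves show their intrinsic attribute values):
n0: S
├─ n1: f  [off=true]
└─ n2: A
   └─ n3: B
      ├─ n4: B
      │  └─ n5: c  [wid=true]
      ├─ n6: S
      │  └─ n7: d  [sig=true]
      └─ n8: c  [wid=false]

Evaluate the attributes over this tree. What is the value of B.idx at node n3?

1. n1.off = true  [terminal]
2. n2.fin = true  [f.off == true]
3. n3.key = -8  [-8]
4. n3.cnt = true  [true]
5. n4.key = 8  [B₀.key + 16]
6. n4.cnt = false  [B₀.cnt == false]
7. n5.wid = true  [terminal]
8. n4.lim = false  [B.key > 8]
9. n4.idx = -6  [B.key * 2 - 22]
10. n7.sig = true  [terminal]
11. n6.val = false  [not d.sig]
12. n6.depth = "yv"  ["yv"]
13. n8.wid = false  [terminal]
14. n3.lim = false  [B₀.key == B₁.idx]
15. n3.idx = 7  [B₁.idx + B₀.key + 21]
16. n2.cnt = 23  [23]
17. n0.val = true  [f.off == true]
18. n0.depth = "nm"  ["nm"]

7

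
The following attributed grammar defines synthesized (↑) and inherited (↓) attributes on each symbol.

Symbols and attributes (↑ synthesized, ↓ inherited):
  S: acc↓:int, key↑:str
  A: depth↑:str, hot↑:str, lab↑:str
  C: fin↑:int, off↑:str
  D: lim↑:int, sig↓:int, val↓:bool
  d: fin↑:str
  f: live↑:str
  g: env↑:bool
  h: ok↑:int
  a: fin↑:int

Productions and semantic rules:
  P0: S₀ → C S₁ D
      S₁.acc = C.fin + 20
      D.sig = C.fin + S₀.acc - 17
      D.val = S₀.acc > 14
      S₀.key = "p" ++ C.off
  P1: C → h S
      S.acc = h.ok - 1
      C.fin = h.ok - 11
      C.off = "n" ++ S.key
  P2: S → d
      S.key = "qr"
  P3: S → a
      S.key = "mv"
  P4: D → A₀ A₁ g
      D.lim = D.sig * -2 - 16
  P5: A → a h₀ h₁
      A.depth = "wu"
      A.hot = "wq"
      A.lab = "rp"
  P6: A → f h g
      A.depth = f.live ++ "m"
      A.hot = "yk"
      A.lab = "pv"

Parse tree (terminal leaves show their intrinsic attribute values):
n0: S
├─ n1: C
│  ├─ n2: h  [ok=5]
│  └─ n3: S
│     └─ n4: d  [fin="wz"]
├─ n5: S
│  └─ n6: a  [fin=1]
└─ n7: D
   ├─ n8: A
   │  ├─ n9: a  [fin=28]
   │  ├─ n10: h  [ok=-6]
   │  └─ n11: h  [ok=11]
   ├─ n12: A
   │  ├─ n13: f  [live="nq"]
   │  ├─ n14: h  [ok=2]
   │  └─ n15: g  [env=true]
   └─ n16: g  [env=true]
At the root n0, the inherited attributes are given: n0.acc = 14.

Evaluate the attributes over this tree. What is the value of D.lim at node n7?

1. n0.acc = 14  [given at root]
2. n2.ok = 5  [terminal]
3. n3.acc = 4  [h.ok - 1]
4. n4.fin = "wz"  [terminal]
5. n3.key = "qr"  ["qr"]
6. n1.fin = -6  [h.ok - 11]
7. n1.off = "nqr"  ["n" ++ S.key]
8. n5.acc = 14  [C.fin + 20]
9. n6.fin = 1  [terminal]
10. n5.key = "mv"  ["mv"]
11. n7.sig = -9  [C.fin + S₀.acc - 17]
12. n7.val = false  [S₀.acc > 14]
13. n9.fin = 28  [terminal]
14. n10.ok = -6  [terminal]
15. n11.ok = 11  [terminal]
16. n8.depth = "wu"  ["wu"]
17. n8.hot = "wq"  ["wq"]
18. n8.lab = "rp"  ["rp"]
19. n13.live = "nq"  [terminal]
20. n14.ok = 2  [terminal]
21. n15.env = true  [terminal]
22. n12.depth = "nqm"  [f.live ++ "m"]
23. n12.hot = "yk"  ["yk"]
24. n12.lab = "pv"  ["pv"]
25. n16.env = true  [terminal]
26. n7.lim = 2  [D.sig * -2 - 16]
27. n0.key = "pnqr"  ["p" ++ C.off]

2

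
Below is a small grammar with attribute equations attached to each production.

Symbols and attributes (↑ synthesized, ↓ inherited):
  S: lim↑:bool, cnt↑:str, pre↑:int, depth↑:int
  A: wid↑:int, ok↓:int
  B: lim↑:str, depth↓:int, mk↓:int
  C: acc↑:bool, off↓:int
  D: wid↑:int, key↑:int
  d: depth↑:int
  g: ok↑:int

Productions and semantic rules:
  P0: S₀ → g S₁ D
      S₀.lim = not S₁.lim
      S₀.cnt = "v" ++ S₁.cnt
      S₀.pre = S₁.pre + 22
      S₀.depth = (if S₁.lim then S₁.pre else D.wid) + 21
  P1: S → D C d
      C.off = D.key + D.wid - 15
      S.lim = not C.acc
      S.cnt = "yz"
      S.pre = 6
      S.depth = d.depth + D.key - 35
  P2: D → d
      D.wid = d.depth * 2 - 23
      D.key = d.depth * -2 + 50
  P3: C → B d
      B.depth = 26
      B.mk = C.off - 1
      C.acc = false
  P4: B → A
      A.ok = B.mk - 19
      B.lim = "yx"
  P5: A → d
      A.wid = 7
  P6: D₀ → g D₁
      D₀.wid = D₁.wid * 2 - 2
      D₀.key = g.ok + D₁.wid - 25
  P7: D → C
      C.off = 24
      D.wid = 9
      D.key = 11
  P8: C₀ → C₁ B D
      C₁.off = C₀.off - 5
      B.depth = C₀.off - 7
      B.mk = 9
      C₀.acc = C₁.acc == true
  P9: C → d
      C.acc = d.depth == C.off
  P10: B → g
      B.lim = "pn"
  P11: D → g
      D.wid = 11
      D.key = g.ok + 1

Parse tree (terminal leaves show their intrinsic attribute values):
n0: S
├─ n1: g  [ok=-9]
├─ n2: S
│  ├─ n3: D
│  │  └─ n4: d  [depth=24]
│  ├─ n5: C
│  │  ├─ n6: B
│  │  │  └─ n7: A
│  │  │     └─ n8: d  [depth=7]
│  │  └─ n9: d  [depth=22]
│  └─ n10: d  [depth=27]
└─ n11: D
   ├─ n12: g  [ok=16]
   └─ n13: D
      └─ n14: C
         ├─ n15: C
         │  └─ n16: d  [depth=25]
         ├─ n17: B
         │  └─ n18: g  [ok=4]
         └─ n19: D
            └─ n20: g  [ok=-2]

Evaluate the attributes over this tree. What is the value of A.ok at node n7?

-8

1. n1.ok = -9  [terminal]
2. n4.depth = 24  [terminal]
3. n3.wid = 25  [d.depth * 2 - 23]
4. n3.key = 2  [d.depth * -2 + 50]
5. n5.off = 12  [D.key + D.wid - 15]
6. n6.depth = 26  [26]
7. n6.mk = 11  [C.off - 1]
8. n7.ok = -8  [B.mk - 19]
9. n8.depth = 7  [terminal]
10. n7.wid = 7  [7]
11. n6.lim = "yx"  ["yx"]
12. n9.depth = 22  [terminal]
13. n5.acc = false  [false]
14. n10.depth = 27  [terminal]
15. n2.lim = true  [not C.acc]
16. n2.cnt = "yz"  ["yz"]
17. n2.pre = 6  [6]
18. n2.depth = -6  [d.depth + D.key - 35]
19. n12.ok = 16  [terminal]
20. n14.off = 24  [24]
21. n15.off = 19  [C₀.off - 5]
22. n16.depth = 25  [terminal]
23. n15.acc = false  [d.depth == C.off]
24. n17.depth = 17  [C₀.off - 7]
25. n17.mk = 9  [9]
26. n18.ok = 4  [terminal]
27. n17.lim = "pn"  ["pn"]
28. n20.ok = -2  [terminal]
29. n19.wid = 11  [11]
30. n19.key = -1  [g.ok + 1]
31. n14.acc = false  [C₁.acc == true]
32. n13.wid = 9  [9]
33. n13.key = 11  [11]
34. n11.wid = 16  [D₁.wid * 2 - 2]
35. n11.key = 0  [g.ok + D₁.wid - 25]
36. n0.lim = false  [not S₁.lim]
37. n0.cnt = "vyz"  ["v" ++ S₁.cnt]
38. n0.pre = 28  [S₁.pre + 22]
39. n0.depth = 27  [(if S₁.lim then S₁.pre else D.wid) + 21]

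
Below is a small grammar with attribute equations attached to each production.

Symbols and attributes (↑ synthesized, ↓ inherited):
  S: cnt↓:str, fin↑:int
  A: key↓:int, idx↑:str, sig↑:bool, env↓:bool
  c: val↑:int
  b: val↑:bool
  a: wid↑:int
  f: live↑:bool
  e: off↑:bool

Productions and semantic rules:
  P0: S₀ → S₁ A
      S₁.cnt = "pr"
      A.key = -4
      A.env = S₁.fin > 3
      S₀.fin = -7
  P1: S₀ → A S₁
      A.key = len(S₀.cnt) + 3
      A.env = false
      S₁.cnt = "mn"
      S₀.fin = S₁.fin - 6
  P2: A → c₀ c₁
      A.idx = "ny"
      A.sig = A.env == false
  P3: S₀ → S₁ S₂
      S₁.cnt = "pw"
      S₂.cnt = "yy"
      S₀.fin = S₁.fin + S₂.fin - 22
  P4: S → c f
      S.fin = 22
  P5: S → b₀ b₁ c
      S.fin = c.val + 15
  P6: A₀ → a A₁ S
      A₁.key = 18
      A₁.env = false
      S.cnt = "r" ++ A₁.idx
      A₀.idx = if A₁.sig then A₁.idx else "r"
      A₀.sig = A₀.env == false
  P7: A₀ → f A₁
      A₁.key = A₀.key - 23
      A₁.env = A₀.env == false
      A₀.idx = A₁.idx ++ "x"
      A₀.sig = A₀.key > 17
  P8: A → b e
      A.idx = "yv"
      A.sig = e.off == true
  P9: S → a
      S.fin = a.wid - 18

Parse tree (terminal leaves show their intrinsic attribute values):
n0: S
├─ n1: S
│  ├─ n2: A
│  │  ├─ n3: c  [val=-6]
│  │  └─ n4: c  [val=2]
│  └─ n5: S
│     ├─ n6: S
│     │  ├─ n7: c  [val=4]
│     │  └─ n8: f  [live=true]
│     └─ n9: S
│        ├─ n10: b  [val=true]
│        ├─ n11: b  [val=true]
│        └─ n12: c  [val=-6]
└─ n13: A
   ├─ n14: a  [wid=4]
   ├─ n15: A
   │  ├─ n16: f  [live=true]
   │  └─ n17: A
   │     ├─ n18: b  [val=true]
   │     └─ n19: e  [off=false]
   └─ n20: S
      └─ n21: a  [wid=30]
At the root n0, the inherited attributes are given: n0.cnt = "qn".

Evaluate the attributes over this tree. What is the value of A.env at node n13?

false

1. n0.cnt = "qn"  [given at root]
2. n1.cnt = "pr"  ["pr"]
3. n2.key = 5  [len(S₀.cnt) + 3]
4. n2.env = false  [false]
5. n3.val = -6  [terminal]
6. n4.val = 2  [terminal]
7. n2.idx = "ny"  ["ny"]
8. n2.sig = true  [A.env == false]
9. n5.cnt = "mn"  ["mn"]
10. n6.cnt = "pw"  ["pw"]
11. n7.val = 4  [terminal]
12. n8.live = true  [terminal]
13. n6.fin = 22  [22]
14. n9.cnt = "yy"  ["yy"]
15. n10.val = true  [terminal]
16. n11.val = true  [terminal]
17. n12.val = -6  [terminal]
18. n9.fin = 9  [c.val + 15]
19. n5.fin = 9  [S₁.fin + S₂.fin - 22]
20. n1.fin = 3  [S₁.fin - 6]
21. n13.key = -4  [-4]
22. n13.env = false  [S₁.fin > 3]
23. n14.wid = 4  [terminal]
24. n15.key = 18  [18]
25. n15.env = false  [false]
26. n16.live = true  [terminal]
27. n17.key = -5  [A₀.key - 23]
28. n17.env = true  [A₀.env == false]
29. n18.val = true  [terminal]
30. n19.off = false  [terminal]
31. n17.idx = "yv"  ["yv"]
32. n17.sig = false  [e.off == true]
33. n15.idx = "yvx"  [A₁.idx ++ "x"]
34. n15.sig = true  [A₀.key > 17]
35. n20.cnt = "ryvx"  ["r" ++ A₁.idx]
36. n21.wid = 30  [terminal]
37. n20.fin = 12  [a.wid - 18]
38. n13.idx = "yvx"  [if A₁.sig then A₁.idx else "r"]
39. n13.sig = true  [A₀.env == false]
40. n0.fin = -7  [-7]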